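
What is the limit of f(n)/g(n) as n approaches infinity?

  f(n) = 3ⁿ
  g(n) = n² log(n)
∞

Since 3ⁿ (O(3ⁿ)) grows faster than n² log(n) (O(n² log n)),
the ratio f(n)/g(n) → ∞ as n → ∞.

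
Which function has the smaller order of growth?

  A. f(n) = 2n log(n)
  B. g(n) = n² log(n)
A

f(n) = 2n log(n) is O(n log n), while g(n) = n² log(n) is O(n² log n).
Since O(n log n) grows slower than O(n² log n), f(n) is dominated.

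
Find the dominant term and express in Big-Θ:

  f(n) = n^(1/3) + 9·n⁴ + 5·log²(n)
Θ(n⁴)

Order the terms by growth rate: 5·log²(n) ≺ n^(1/3) ≺ 9·n⁴.
The fastest-growing term 9·n⁴ dominates as n → ∞; dropping its constant factor gives Θ(n⁴).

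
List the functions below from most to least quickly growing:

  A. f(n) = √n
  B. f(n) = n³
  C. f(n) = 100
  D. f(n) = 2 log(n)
B > A > D > C

Comparing growth rates:
B = n³ is O(n³)
A = √n is O(√n)
D = 2 log(n) is O(log n)
C = 100 is O(1)

Therefore, the order from fastest to slowest is: B > A > D > C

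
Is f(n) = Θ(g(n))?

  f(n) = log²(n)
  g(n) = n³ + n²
False

f(n) = log²(n) is O(log² n), and g(n) = n³ + n² is O(n³).
Since they have different growth rates, f(n) = Θ(g(n)) is false.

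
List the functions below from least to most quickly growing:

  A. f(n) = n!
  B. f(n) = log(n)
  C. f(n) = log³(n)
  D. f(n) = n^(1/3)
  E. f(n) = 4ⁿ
B < C < D < E < A

Comparing growth rates:
B = log(n) is O(log n)
C = log³(n) is O(log³ n)
D = n^(1/3) is O(n^(1/3))
E = 4ⁿ is O(4ⁿ)
A = n! is O(n!)

Therefore, the order from slowest to fastest is: B < C < D < E < A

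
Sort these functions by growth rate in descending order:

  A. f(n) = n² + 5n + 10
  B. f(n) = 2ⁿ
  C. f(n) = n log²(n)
B > A > C

Comparing growth rates:
B = 2ⁿ is O(2ⁿ)
A = n² + 5n + 10 is O(n²)
C = n log²(n) is O(n log² n)

Therefore, the order from fastest to slowest is: B > A > C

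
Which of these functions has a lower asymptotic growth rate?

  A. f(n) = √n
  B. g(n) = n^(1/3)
B

f(n) = √n is O(√n), while g(n) = n^(1/3) is O(n^(1/3)).
Since O(n^(1/3)) grows slower than O(√n), g(n) is dominated.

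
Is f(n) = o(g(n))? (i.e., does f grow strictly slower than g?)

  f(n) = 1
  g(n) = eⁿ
True

f(n) = 1 is O(1), and g(n) = eⁿ is O(eⁿ).
Since O(1) grows strictly slower than O(eⁿ), f(n) = o(g(n)) is true.
This means lim(n→∞) f(n)/g(n) = 0.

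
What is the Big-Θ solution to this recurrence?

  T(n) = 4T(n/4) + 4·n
Θ(n log n)

Master Theorem: a = 4, b = 4, f(n) = 4·n.
Compute the critical exponent d = log₄(4) = 1.
Compare f(n) = Θ(n) against n^d:
  k = 1 = d, so f(n) = Θ(n^d) — Case 2.
  Work is balanced across levels: T(n) = Θ(n^d log n) = Θ(n log n).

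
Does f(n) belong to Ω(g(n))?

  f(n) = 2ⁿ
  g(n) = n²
True

f(n) = 2ⁿ is O(2ⁿ), and g(n) = n² is O(n²).
Since O(2ⁿ) grows at least as fast as O(n²), f(n) = Ω(g(n)) is true.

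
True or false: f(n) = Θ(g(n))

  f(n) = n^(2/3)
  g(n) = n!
False

f(n) = n^(2/3) is O(n^(2/3)), and g(n) = n! is O(n!).
Since they have different growth rates, f(n) = Θ(g(n)) is false.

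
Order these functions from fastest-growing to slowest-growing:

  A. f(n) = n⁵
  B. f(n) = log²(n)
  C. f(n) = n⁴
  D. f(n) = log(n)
A > C > B > D

Comparing growth rates:
A = n⁵ is O(n⁵)
C = n⁴ is O(n⁴)
B = log²(n) is O(log² n)
D = log(n) is O(log n)

Therefore, the order from fastest to slowest is: A > C > B > D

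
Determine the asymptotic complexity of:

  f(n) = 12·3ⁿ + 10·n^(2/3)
O(3ⁿ)

The dominant term in 12·3ⁿ + 10·n^(2/3) is 12·3ⁿ, which is Θ(3ⁿ).
Lower-order terms (10·n^(2/3)) are asymptotically negligible.
Constants are absorbed, so the tightest bound is O(3ⁿ).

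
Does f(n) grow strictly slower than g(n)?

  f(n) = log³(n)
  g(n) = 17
False

f(n) = log³(n) is O(log³ n), and g(n) = 17 is O(1).
Since O(log³ n) grows faster than or equal to O(1), f(n) = o(g(n)) is false.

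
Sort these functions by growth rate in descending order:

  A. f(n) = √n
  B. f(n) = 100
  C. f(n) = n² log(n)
C > A > B

Comparing growth rates:
C = n² log(n) is O(n² log n)
A = √n is O(√n)
B = 100 is O(1)

Therefore, the order from fastest to slowest is: C > A > B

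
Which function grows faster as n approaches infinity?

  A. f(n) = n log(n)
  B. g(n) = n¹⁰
B

f(n) = n log(n) is O(n log n), while g(n) = n¹⁰ is O(n¹⁰).
Since O(n¹⁰) grows faster than O(n log n), g(n) dominates.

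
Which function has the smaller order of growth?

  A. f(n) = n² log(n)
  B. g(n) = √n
B

f(n) = n² log(n) is O(n² log n), while g(n) = √n is O(√n).
Since O(√n) grows slower than O(n² log n), g(n) is dominated.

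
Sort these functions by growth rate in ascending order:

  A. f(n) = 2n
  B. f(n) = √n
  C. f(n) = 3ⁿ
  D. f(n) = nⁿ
B < A < C < D

Comparing growth rates:
B = √n is O(√n)
A = 2n is O(n)
C = 3ⁿ is O(3ⁿ)
D = nⁿ is O(nⁿ)

Therefore, the order from slowest to fastest is: B < A < C < D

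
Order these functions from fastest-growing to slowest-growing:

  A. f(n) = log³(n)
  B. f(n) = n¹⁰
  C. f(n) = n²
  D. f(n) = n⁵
B > D > C > A

Comparing growth rates:
B = n¹⁰ is O(n¹⁰)
D = n⁵ is O(n⁵)
C = n² is O(n²)
A = log³(n) is O(log³ n)

Therefore, the order from fastest to slowest is: B > D > C > A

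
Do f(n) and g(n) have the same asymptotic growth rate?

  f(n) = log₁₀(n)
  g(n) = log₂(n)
True

f(n) = log₁₀(n) and g(n) = log₂(n) are both O(log n).
Since they have the same asymptotic growth rate, f(n) = Θ(g(n)) is true.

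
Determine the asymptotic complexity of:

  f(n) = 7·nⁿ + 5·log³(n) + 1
O(nⁿ)

The dominant term in 7·nⁿ + 5·log³(n) + 1 is 7·nⁿ, which is Θ(nⁿ).
Lower-order terms (5·log³(n), 1) are asymptotically negligible.
Constants are absorbed, so the tightest bound is O(nⁿ).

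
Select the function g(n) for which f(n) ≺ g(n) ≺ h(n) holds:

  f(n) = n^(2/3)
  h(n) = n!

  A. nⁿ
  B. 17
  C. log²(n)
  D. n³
D

We need g(n) with n^(2/3) = o(g(n)) and g(n) = o(n!), i.e. O(n^(2/3)) ≺ g ≺ O(n!).
Check each option:
  A. nⁿ — O(nⁿ) does not grow strictly slower than h(n)
  B. 17 — O(1) does not grow strictly faster than f(n)
  C. log²(n) — O(log² n) does not grow strictly faster than f(n)
  D. n³ — O(n³) is strictly between O(n^(2/3)) and O(n!) ✓

Only option D (n³) lies strictly between.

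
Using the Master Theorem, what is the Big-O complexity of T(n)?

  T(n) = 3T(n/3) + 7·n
Θ(n log n)

Master Theorem: a = 3, b = 3, f(n) = 7·n.
Compute the critical exponent d = log₃(3) = 1.
Compare f(n) = Θ(n) against n^d:
  k = 1 = d, so f(n) = Θ(n^d) — Case 2.
  Work is balanced across levels: T(n) = Θ(n^d log n) = Θ(n log n).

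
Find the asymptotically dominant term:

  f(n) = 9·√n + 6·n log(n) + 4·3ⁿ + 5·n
4·3ⁿ

Looking at each term:
  - 9·√n is O(√n)
  - 6·n log(n) is O(n log n)
  - 4·3ⁿ is O(3ⁿ)
  - 5·n is O(n)

The term 4·3ⁿ (O(3ⁿ)) grows fastest and dominates all others.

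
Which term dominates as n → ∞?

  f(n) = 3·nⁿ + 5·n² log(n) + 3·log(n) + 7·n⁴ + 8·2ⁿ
3·nⁿ

Looking at each term:
  - 3·nⁿ is O(nⁿ)
  - 5·n² log(n) is O(n² log n)
  - 3·log(n) is O(log n)
  - 7·n⁴ is O(n⁴)
  - 8·2ⁿ is O(2ⁿ)

The term 3·nⁿ (O(nⁿ)) grows fastest and dominates all others.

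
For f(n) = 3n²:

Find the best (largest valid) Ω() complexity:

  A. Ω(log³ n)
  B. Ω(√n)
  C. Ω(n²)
C

f(n) = 3n² is Ω(n²).
All listed options are valid Big-Ω bounds (lower bounds),
but Ω(n²) is the tightest (largest valid bound).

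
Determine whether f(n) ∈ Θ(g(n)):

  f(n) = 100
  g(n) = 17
True

f(n) = 100 and g(n) = 17 are both O(1).
Since they have the same asymptotic growth rate, f(n) = Θ(g(n)) is true.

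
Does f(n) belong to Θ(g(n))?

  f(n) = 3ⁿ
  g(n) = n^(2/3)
False

f(n) = 3ⁿ is O(3ⁿ), and g(n) = n^(2/3) is O(n^(2/3)).
Since they have different growth rates, f(n) = Θ(g(n)) is false.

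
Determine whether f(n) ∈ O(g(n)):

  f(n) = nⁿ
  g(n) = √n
False

f(n) = nⁿ is O(nⁿ), and g(n) = √n is O(√n).
Since O(nⁿ) grows faster than O(√n), f(n) = O(g(n)) is false.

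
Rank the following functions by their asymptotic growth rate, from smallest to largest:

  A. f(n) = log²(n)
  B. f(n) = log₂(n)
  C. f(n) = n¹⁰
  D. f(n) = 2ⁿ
B < A < C < D

Comparing growth rates:
B = log₂(n) is O(log n)
A = log²(n) is O(log² n)
C = n¹⁰ is O(n¹⁰)
D = 2ⁿ is O(2ⁿ)

Therefore, the order from slowest to fastest is: B < A < C < D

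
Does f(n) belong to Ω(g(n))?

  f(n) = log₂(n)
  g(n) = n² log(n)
False

f(n) = log₂(n) is O(log n), and g(n) = n² log(n) is O(n² log n).
Since O(log n) grows slower than O(n² log n), f(n) = Ω(g(n)) is false.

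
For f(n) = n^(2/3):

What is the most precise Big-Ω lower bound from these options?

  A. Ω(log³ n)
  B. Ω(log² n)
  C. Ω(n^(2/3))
C

f(n) = n^(2/3) is Ω(n^(2/3)).
All listed options are valid Big-Ω bounds (lower bounds),
but Ω(n^(2/3)) is the tightest (largest valid bound).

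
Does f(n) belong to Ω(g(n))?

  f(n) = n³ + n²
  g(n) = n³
True

f(n) = n³ + n² and g(n) = n³ are both O(n³).
Big-Ω permits equal growth rates (f ≥ c·g for some c > 0), so f(n) = Ω(g(n)) is true.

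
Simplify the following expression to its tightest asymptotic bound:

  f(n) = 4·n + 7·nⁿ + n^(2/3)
Θ(nⁿ)

Order the terms by growth rate: n^(2/3) ≺ 4·n ≺ 7·nⁿ.
The fastest-growing term 7·nⁿ dominates as n → ∞; dropping its constant factor gives Θ(nⁿ).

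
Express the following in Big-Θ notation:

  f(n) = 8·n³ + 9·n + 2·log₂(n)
Θ(n³)

Order the terms by growth rate: 2·log₂(n) ≺ 9·n ≺ 8·n³.
The fastest-growing term 8·n³ dominates as n → ∞; dropping its constant factor gives Θ(n³).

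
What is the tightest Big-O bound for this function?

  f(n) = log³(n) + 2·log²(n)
O(log³ n)

The dominant term in log³(n) + 2·log²(n) is log³(n), which is Θ(log³ n).
Lower-order terms (2·log²(n)) are asymptotically negligible.
Constants are absorbed, so the tightest bound is O(log³ n).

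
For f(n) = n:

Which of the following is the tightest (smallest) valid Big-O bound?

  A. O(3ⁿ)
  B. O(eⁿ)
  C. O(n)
C

f(n) = n is O(n).
All listed options are valid Big-O bounds (upper bounds),
but O(n) is the tightest (smallest valid bound).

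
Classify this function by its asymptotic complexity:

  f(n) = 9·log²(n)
O(log² n)

The dominant term in 9·log²(n) is 9·log²(n), which is Θ(log² n).
Constants are absorbed, so the tightest bound is O(log² n).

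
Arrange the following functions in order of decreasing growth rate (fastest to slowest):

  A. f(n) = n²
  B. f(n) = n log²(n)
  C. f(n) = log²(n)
A > B > C

Comparing growth rates:
A = n² is O(n²)
B = n log²(n) is O(n log² n)
C = log²(n) is O(log² n)

Therefore, the order from fastest to slowest is: A > B > C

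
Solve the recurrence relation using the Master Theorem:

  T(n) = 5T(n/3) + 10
Θ(n^log₃(5))

Master Theorem: a = 5, b = 3, f(n) = 10.
Compute the critical exponent d = log₃(5) = 1.465.
Compare f(n) = Θ(1) against n^d:
  k = 0 < d = 1.465, so f(n) = O(n^(d-ε)) — Case 1.
  The recursion cost dominates: T(n) = Θ(n^d) = Θ(n^log₃(5)).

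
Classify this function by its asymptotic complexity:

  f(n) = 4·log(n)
O(log n)

The dominant term in 4·log(n) is 4·log(n), which is Θ(log n).
Constants are absorbed, so the tightest bound is O(log n).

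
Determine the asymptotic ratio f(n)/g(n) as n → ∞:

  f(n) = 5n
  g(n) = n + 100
5

Since 5n and n + 100 have the same growth rate (O(n)),
the ratio converges to a constant: 5.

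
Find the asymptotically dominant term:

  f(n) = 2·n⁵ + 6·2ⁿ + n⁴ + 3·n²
6·2ⁿ

Looking at each term:
  - 2·n⁵ is O(n⁵)
  - 6·2ⁿ is O(2ⁿ)
  - n⁴ is O(n⁴)
  - 3·n² is O(n²)

The term 6·2ⁿ (O(2ⁿ)) grows fastest and dominates all others.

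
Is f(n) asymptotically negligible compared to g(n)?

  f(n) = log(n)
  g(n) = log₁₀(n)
False

f(n) = log(n) is O(log n), and g(n) = log₁₀(n) is O(log n).
Since they have the same growth rate, f(n) = o(g(n)) is false.
(f = o(g) requires f to grow strictly slower, not equal.)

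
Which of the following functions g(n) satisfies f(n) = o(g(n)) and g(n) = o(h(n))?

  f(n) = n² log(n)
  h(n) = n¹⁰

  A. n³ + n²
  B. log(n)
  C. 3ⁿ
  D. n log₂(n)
A

We need g(n) with n² log(n) = o(g(n)) and g(n) = o(n¹⁰), i.e. O(n² log n) ≺ g ≺ O(n¹⁰).
Check each option:
  A. n³ + n² — O(n³) is strictly between O(n² log n) and O(n¹⁰) ✓
  B. log(n) — O(log n) does not grow strictly faster than f(n)
  C. 3ⁿ — O(3ⁿ) does not grow strictly slower than h(n)
  D. n log₂(n) — O(n log n) does not grow strictly faster than f(n)

Only option A (n³ + n²) lies strictly between.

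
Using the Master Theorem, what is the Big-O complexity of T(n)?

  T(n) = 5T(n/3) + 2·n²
Θ(n²)

Master Theorem: a = 5, b = 3, f(n) = 2·n².
Compute the critical exponent d = log₃(5) = 1.465.
Compare f(n) = Θ(n²) against n^d:
  k = 2 > d = 1.465, so f(n) = Ω(n^(d+ε)) — Case 3.
  Regularity: a·(n/b)^2/n^2 = a/b^2 = 5/9 < 1 ✓.
  The top-level work dominates: T(n) = Θ(f(n)) = Θ(n²).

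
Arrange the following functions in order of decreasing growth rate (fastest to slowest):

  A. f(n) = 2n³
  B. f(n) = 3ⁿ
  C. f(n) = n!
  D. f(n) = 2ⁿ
C > B > D > A

Comparing growth rates:
C = n! is O(n!)
B = 3ⁿ is O(3ⁿ)
D = 2ⁿ is O(2ⁿ)
A = 2n³ is O(n³)

Therefore, the order from fastest to slowest is: C > B > D > A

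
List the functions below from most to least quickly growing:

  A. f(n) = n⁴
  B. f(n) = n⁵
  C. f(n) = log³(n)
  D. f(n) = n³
B > A > D > C

Comparing growth rates:
B = n⁵ is O(n⁵)
A = n⁴ is O(n⁴)
D = n³ is O(n³)
C = log³(n) is O(log³ n)

Therefore, the order from fastest to slowest is: B > A > D > C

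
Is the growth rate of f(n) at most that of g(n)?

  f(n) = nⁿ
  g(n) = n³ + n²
False

f(n) = nⁿ is O(nⁿ), and g(n) = n³ + n² is O(n³).
Since O(nⁿ) grows faster than O(n³), f(n) = O(g(n)) is false.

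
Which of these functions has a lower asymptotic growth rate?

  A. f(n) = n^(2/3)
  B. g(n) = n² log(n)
A

f(n) = n^(2/3) is O(n^(2/3)), while g(n) = n² log(n) is O(n² log n).
Since O(n^(2/3)) grows slower than O(n² log n), f(n) is dominated.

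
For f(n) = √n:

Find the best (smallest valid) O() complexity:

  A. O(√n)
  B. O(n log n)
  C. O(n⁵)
A

f(n) = √n is O(√n).
All listed options are valid Big-O bounds (upper bounds),
but O(√n) is the tightest (smallest valid bound).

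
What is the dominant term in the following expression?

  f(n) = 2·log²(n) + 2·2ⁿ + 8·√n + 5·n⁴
2·2ⁿ

Looking at each term:
  - 2·log²(n) is O(log² n)
  - 2·2ⁿ is O(2ⁿ)
  - 8·√n is O(√n)
  - 5·n⁴ is O(n⁴)

The term 2·2ⁿ (O(2ⁿ)) grows fastest and dominates all others.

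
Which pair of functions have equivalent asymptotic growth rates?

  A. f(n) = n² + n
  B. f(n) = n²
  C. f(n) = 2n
A and B

Examining each function:
  A. n² + n is O(n²)
  B. n² is O(n²)
  C. 2n is O(n)

Functions A and B both have the same complexity class.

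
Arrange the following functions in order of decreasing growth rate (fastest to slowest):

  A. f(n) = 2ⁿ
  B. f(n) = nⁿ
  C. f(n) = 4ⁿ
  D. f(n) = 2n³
B > C > A > D

Comparing growth rates:
B = nⁿ is O(nⁿ)
C = 4ⁿ is O(4ⁿ)
A = 2ⁿ is O(2ⁿ)
D = 2n³ is O(n³)

Therefore, the order from fastest to slowest is: B > C > A > D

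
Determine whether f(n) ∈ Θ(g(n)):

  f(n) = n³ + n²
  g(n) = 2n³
True

f(n) = n³ + n² and g(n) = 2n³ are both O(n³).
Since they have the same asymptotic growth rate, f(n) = Θ(g(n)) is true.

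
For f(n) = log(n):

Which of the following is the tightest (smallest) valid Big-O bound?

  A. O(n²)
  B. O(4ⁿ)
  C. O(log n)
C

f(n) = log(n) is O(log n).
All listed options are valid Big-O bounds (upper bounds),
but O(log n) is the tightest (smallest valid bound).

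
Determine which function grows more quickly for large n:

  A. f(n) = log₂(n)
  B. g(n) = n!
B

f(n) = log₂(n) is O(log n), while g(n) = n! is O(n!).
Since O(n!) grows faster than O(log n), g(n) dominates.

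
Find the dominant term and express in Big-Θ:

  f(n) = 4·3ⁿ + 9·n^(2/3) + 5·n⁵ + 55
Θ(3ⁿ)

Order the terms by growth rate: 55 ≺ 9·n^(2/3) ≺ 5·n⁵ ≺ 4·3ⁿ.
The fastest-growing term 4·3ⁿ dominates as n → ∞; dropping its constant factor gives Θ(3ⁿ).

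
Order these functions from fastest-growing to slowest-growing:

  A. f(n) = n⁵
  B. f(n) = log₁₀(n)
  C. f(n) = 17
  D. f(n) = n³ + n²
A > D > B > C

Comparing growth rates:
A = n⁵ is O(n⁵)
D = n³ + n² is O(n³)
B = log₁₀(n) is O(log n)
C = 17 is O(1)

Therefore, the order from fastest to slowest is: A > D > B > C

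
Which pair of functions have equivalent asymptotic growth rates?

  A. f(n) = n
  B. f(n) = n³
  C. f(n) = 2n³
B and C

Examining each function:
  A. n is O(n)
  B. n³ is O(n³)
  C. 2n³ is O(n³)

Functions B and C both have the same complexity class.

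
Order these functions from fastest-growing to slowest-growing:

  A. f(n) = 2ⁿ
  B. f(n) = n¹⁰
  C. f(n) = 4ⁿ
C > A > B

Comparing growth rates:
C = 4ⁿ is O(4ⁿ)
A = 2ⁿ is O(2ⁿ)
B = n¹⁰ is O(n¹⁰)

Therefore, the order from fastest to slowest is: C > A > B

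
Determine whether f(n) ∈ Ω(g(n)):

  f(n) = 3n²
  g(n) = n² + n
True

f(n) = 3n² and g(n) = n² + n are both O(n²).
Big-Ω permits equal growth rates (f ≥ c·g for some c > 0), so f(n) = Ω(g(n)) is true.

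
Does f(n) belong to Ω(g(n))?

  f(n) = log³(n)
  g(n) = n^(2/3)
False

f(n) = log³(n) is O(log³ n), and g(n) = n^(2/3) is O(n^(2/3)).
Since O(log³ n) grows slower than O(n^(2/3)), f(n) = Ω(g(n)) is false.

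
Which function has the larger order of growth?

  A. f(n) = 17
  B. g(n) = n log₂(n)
B

f(n) = 17 is O(1), while g(n) = n log₂(n) is O(n log n).
Since O(n log n) grows faster than O(1), g(n) dominates.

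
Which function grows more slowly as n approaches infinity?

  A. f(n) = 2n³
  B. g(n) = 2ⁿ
A

f(n) = 2n³ is O(n³), while g(n) = 2ⁿ is O(2ⁿ).
Since O(n³) grows slower than O(2ⁿ), f(n) is dominated.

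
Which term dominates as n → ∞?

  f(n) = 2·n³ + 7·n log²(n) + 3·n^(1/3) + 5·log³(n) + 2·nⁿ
2·nⁿ

Looking at each term:
  - 2·n³ is O(n³)
  - 7·n log²(n) is O(n log² n)
  - 3·n^(1/3) is O(n^(1/3))
  - 5·log³(n) is O(log³ n)
  - 2·nⁿ is O(nⁿ)

The term 2·nⁿ (O(nⁿ)) grows fastest and dominates all others.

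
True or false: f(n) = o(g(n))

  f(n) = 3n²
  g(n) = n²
False

f(n) = 3n² is O(n²), and g(n) = n² is O(n²).
Since they have the same growth rate, f(n) = o(g(n)) is false.
(f = o(g) requires f to grow strictly slower, not equal.)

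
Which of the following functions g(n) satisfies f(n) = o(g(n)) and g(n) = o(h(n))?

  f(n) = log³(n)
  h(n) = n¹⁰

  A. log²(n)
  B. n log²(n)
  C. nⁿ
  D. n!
B

We need g(n) with log³(n) = o(g(n)) and g(n) = o(n¹⁰), i.e. O(log³ n) ≺ g ≺ O(n¹⁰).
Check each option:
  A. log²(n) — O(log² n) does not grow strictly faster than f(n)
  B. n log²(n) — O(n log² n) is strictly between O(log³ n) and O(n¹⁰) ✓
  C. nⁿ — O(nⁿ) does not grow strictly slower than h(n)
  D. n! — O(n!) does not grow strictly slower than h(n)

Only option B (n log²(n)) lies strictly between.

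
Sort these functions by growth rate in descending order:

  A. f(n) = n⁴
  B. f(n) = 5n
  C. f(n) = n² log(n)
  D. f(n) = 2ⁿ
D > A > C > B

Comparing growth rates:
D = 2ⁿ is O(2ⁿ)
A = n⁴ is O(n⁴)
C = n² log(n) is O(n² log n)
B = 5n is O(n)

Therefore, the order from fastest to slowest is: D > A > C > B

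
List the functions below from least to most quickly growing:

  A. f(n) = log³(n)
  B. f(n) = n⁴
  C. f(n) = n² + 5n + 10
A < C < B

Comparing growth rates:
A = log³(n) is O(log³ n)
C = n² + 5n + 10 is O(n²)
B = n⁴ is O(n⁴)

Therefore, the order from slowest to fastest is: A < C < B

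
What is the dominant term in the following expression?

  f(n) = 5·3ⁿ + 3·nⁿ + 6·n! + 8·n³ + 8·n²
3·nⁿ

Looking at each term:
  - 5·3ⁿ is O(3ⁿ)
  - 3·nⁿ is O(nⁿ)
  - 6·n! is O(n!)
  - 8·n³ is O(n³)
  - 8·n² is O(n²)

The term 3·nⁿ (O(nⁿ)) grows fastest and dominates all others.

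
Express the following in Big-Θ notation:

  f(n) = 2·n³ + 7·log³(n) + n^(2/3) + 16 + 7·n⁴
Θ(n⁴)

Order the terms by growth rate: 16 ≺ 7·log³(n) ≺ n^(2/3) ≺ 2·n³ ≺ 7·n⁴.
The fastest-growing term 7·n⁴ dominates as n → ∞; dropping its constant factor gives Θ(n⁴).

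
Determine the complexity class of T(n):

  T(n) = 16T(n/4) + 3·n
Θ(n²)

Master Theorem: a = 16, b = 4, f(n) = 3·n.
Compute the critical exponent d = log₄(16) = 2.
Compare f(n) = Θ(n) against n^d:
  k = 1 < d = 2, so f(n) = O(n^(d-ε)) — Case 1.
  The recursion cost dominates: T(n) = Θ(n^d) = Θ(n²).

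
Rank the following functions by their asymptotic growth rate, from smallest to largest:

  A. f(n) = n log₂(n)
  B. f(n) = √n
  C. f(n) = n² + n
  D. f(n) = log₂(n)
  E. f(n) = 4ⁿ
D < B < A < C < E

Comparing growth rates:
D = log₂(n) is O(log n)
B = √n is O(√n)
A = n log₂(n) is O(n log n)
C = n² + n is O(n²)
E = 4ⁿ is O(4ⁿ)

Therefore, the order from slowest to fastest is: D < B < A < C < E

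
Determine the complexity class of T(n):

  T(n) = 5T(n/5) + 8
Θ(n)

Master Theorem: a = 5, b = 5, f(n) = 8.
Compute the critical exponent d = log₅(5) = 1.
Compare f(n) = Θ(1) against n^d:
  k = 0 < d = 1, so f(n) = O(n^(d-ε)) — Case 1.
  The recursion cost dominates: T(n) = Θ(n^d) = Θ(n).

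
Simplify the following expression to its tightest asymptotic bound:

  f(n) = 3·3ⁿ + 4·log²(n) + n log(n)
Θ(3ⁿ)

Order the terms by growth rate: 4·log²(n) ≺ n log(n) ≺ 3·3ⁿ.
The fastest-growing term 3·3ⁿ dominates as n → ∞; dropping its constant factor gives Θ(3ⁿ).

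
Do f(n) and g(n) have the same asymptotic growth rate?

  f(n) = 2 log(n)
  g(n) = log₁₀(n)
True

f(n) = 2 log(n) and g(n) = log₁₀(n) are both O(log n).
Since they have the same asymptotic growth rate, f(n) = Θ(g(n)) is true.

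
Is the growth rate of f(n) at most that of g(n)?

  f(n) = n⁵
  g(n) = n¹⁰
True

f(n) = n⁵ is O(n⁵), and g(n) = n¹⁰ is O(n¹⁰).
Since O(n⁵) ⊆ O(n¹⁰) (f grows no faster than g), f(n) = O(g(n)) is true.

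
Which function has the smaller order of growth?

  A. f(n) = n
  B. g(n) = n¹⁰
A

f(n) = n is O(n), while g(n) = n¹⁰ is O(n¹⁰).
Since O(n) grows slower than O(n¹⁰), f(n) is dominated.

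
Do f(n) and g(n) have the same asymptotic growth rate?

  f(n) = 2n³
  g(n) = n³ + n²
True

f(n) = 2n³ and g(n) = n³ + n² are both O(n³).
Since they have the same asymptotic growth rate, f(n) = Θ(g(n)) is true.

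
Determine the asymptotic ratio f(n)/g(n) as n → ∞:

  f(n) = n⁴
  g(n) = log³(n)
∞

Since n⁴ (O(n⁴)) grows faster than log³(n) (O(log³ n)),
the ratio f(n)/g(n) → ∞ as n → ∞.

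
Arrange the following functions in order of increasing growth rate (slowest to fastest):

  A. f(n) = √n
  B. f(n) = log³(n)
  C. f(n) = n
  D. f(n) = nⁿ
B < A < C < D

Comparing growth rates:
B = log³(n) is O(log³ n)
A = √n is O(√n)
C = n is O(n)
D = nⁿ is O(nⁿ)

Therefore, the order from slowest to fastest is: B < A < C < D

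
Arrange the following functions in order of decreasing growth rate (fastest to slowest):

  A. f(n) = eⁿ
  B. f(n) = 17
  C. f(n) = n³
A > C > B

Comparing growth rates:
A = eⁿ is O(eⁿ)
C = n³ is O(n³)
B = 17 is O(1)

Therefore, the order from fastest to slowest is: A > C > B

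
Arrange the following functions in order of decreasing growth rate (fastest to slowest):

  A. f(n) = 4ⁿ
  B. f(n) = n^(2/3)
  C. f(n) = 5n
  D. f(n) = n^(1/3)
A > C > B > D

Comparing growth rates:
A = 4ⁿ is O(4ⁿ)
C = 5n is O(n)
B = n^(2/3) is O(n^(2/3))
D = n^(1/3) is O(n^(1/3))

Therefore, the order from fastest to slowest is: A > C > B > D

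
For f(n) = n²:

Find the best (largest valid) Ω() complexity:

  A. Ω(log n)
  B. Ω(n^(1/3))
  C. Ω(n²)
C

f(n) = n² is Ω(n²).
All listed options are valid Big-Ω bounds (lower bounds),
but Ω(n²) is the tightest (largest valid bound).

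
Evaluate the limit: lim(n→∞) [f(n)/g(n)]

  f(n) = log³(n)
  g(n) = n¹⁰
0

Since log³(n) (O(log³ n)) grows slower than n¹⁰ (O(n¹⁰)),
the ratio f(n)/g(n) → 0 as n → ∞.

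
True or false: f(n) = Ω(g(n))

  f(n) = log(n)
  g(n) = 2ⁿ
False

f(n) = log(n) is O(log n), and g(n) = 2ⁿ is O(2ⁿ).
Since O(log n) grows slower than O(2ⁿ), f(n) = Ω(g(n)) is false.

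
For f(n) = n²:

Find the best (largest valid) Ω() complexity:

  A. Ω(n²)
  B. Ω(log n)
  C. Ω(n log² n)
A

f(n) = n² is Ω(n²).
All listed options are valid Big-Ω bounds (lower bounds),
but Ω(n²) is the tightest (largest valid bound).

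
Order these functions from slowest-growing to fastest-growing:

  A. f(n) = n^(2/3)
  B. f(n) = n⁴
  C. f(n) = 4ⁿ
A < B < C

Comparing growth rates:
A = n^(2/3) is O(n^(2/3))
B = n⁴ is O(n⁴)
C = 4ⁿ is O(4ⁿ)

Therefore, the order from slowest to fastest is: A < B < C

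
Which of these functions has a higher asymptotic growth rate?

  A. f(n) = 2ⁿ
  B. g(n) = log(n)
A

f(n) = 2ⁿ is O(2ⁿ), while g(n) = log(n) is O(log n).
Since O(2ⁿ) grows faster than O(log n), f(n) dominates.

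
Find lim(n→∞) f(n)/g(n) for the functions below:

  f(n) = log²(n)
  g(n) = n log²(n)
0

Since log²(n) (O(log² n)) grows slower than n log²(n) (O(n log² n)),
the ratio f(n)/g(n) → 0 as n → ∞.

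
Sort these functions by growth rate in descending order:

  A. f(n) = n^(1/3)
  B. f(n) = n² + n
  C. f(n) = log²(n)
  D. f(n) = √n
B > D > A > C

Comparing growth rates:
B = n² + n is O(n²)
D = √n is O(√n)
A = n^(1/3) is O(n^(1/3))
C = log²(n) is O(log² n)

Therefore, the order from fastest to slowest is: B > D > A > C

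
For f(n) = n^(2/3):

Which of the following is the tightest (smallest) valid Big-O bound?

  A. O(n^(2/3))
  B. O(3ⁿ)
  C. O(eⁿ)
A

f(n) = n^(2/3) is O(n^(2/3)).
All listed options are valid Big-O bounds (upper bounds),
but O(n^(2/3)) is the tightest (smallest valid bound).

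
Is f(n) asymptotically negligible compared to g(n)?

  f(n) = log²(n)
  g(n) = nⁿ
True

f(n) = log²(n) is O(log² n), and g(n) = nⁿ is O(nⁿ).
Since O(log² n) grows strictly slower than O(nⁿ), f(n) = o(g(n)) is true.
This means lim(n→∞) f(n)/g(n) = 0.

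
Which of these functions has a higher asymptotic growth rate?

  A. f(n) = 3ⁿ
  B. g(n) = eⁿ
A

f(n) = 3ⁿ is O(3ⁿ), while g(n) = eⁿ is O(eⁿ).
Since O(3ⁿ) grows faster than O(eⁿ), f(n) dominates.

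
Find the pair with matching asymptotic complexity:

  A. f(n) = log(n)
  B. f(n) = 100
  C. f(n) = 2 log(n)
A and C

Examining each function:
  A. log(n) is O(log n)
  B. 100 is O(1)
  C. 2 log(n) is O(log n)

Functions A and C both have the same complexity class.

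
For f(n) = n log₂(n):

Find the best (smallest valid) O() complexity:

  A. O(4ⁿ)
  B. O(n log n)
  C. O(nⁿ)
B

f(n) = n log₂(n) is O(n log n).
All listed options are valid Big-O bounds (upper bounds),
but O(n log n) is the tightest (smallest valid bound).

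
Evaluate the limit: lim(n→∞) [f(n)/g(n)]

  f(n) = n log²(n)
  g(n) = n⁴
0

Since n log²(n) (O(n log² n)) grows slower than n⁴ (O(n⁴)),
the ratio f(n)/g(n) → 0 as n → ∞.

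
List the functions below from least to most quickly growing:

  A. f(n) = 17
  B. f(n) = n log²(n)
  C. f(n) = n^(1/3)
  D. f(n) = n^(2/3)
A < C < D < B

Comparing growth rates:
A = 17 is O(1)
C = n^(1/3) is O(n^(1/3))
D = n^(2/3) is O(n^(2/3))
B = n log²(n) is O(n log² n)

Therefore, the order from slowest to fastest is: A < C < D < B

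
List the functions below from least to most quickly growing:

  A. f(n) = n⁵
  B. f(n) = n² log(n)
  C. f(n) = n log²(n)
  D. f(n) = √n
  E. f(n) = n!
D < C < B < A < E

Comparing growth rates:
D = √n is O(√n)
C = n log²(n) is O(n log² n)
B = n² log(n) is O(n² log n)
A = n⁵ is O(n⁵)
E = n! is O(n!)

Therefore, the order from slowest to fastest is: D < C < B < A < E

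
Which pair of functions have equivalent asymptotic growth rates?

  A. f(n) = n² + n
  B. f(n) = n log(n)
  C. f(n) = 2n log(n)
B and C

Examining each function:
  A. n² + n is O(n²)
  B. n log(n) is O(n log n)
  C. 2n log(n) is O(n log n)

Functions B and C both have the same complexity class.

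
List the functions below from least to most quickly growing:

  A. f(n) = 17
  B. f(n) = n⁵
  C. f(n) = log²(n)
A < C < B

Comparing growth rates:
A = 17 is O(1)
C = log²(n) is O(log² n)
B = n⁵ is O(n⁵)

Therefore, the order from slowest to fastest is: A < C < B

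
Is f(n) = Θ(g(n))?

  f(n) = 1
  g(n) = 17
True

f(n) = 1 and g(n) = 17 are both O(1).
Since they have the same asymptotic growth rate, f(n) = Θ(g(n)) is true.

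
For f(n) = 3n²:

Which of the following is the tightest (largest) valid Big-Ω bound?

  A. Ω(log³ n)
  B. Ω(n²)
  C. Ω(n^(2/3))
B

f(n) = 3n² is Ω(n²).
All listed options are valid Big-Ω bounds (lower bounds),
but Ω(n²) is the tightest (largest valid bound).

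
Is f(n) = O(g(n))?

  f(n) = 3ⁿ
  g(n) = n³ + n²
False

f(n) = 3ⁿ is O(3ⁿ), and g(n) = n³ + n² is O(n³).
Since O(3ⁿ) grows faster than O(n³), f(n) = O(g(n)) is false.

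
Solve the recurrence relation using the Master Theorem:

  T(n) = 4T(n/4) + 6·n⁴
Θ(n⁴)

Master Theorem: a = 4, b = 4, f(n) = 6·n⁴.
Compute the critical exponent d = log₄(4) = 1.
Compare f(n) = Θ(n⁴) against n^d:
  k = 4 > d = 1, so f(n) = Ω(n^(d+ε)) — Case 3.
  Regularity: a·(n/b)^4/n^4 = a/b^4 = 4/256 < 1 ✓.
  The top-level work dominates: T(n) = Θ(f(n)) = Θ(n⁴).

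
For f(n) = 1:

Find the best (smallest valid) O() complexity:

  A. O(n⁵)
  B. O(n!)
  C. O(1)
C

f(n) = 1 is O(1).
All listed options are valid Big-O bounds (upper bounds),
but O(1) is the tightest (smallest valid bound).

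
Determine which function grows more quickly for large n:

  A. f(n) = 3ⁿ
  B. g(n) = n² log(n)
A

f(n) = 3ⁿ is O(3ⁿ), while g(n) = n² log(n) is O(n² log n).
Since O(3ⁿ) grows faster than O(n² log n), f(n) dominates.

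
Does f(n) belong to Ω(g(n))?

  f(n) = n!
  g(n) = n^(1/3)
True

f(n) = n! is O(n!), and g(n) = n^(1/3) is O(n^(1/3)).
Since O(n!) grows at least as fast as O(n^(1/3)), f(n) = Ω(g(n)) is true.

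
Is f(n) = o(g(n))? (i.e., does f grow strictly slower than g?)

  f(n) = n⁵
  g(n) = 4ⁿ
True

f(n) = n⁵ is O(n⁵), and g(n) = 4ⁿ is O(4ⁿ).
Since O(n⁵) grows strictly slower than O(4ⁿ), f(n) = o(g(n)) is true.
This means lim(n→∞) f(n)/g(n) = 0.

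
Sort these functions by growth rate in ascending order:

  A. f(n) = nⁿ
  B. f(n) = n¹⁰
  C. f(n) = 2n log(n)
C < B < A

Comparing growth rates:
C = 2n log(n) is O(n log n)
B = n¹⁰ is O(n¹⁰)
A = nⁿ is O(nⁿ)

Therefore, the order from slowest to fastest is: C < B < A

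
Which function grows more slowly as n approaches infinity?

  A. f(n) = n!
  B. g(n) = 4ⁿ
B

f(n) = n! is O(n!), while g(n) = 4ⁿ is O(4ⁿ).
Since O(4ⁿ) grows slower than O(n!), g(n) is dominated.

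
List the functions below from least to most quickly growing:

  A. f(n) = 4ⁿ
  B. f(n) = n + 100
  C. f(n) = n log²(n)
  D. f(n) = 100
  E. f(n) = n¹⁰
D < B < C < E < A

Comparing growth rates:
D = 100 is O(1)
B = n + 100 is O(n)
C = n log²(n) is O(n log² n)
E = n¹⁰ is O(n¹⁰)
A = 4ⁿ is O(4ⁿ)

Therefore, the order from slowest to fastest is: D < B < C < E < A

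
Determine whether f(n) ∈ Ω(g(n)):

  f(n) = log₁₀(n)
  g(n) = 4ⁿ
False

f(n) = log₁₀(n) is O(log n), and g(n) = 4ⁿ is O(4ⁿ).
Since O(log n) grows slower than O(4ⁿ), f(n) = Ω(g(n)) is false.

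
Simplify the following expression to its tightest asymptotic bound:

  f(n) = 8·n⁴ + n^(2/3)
Θ(n⁴)

Order the terms by growth rate: n^(2/3) ≺ 8·n⁴.
The fastest-growing term 8·n⁴ dominates as n → ∞; dropping its constant factor gives Θ(n⁴).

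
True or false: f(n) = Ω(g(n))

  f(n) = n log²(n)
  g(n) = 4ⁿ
False

f(n) = n log²(n) is O(n log² n), and g(n) = 4ⁿ is O(4ⁿ).
Since O(n log² n) grows slower than O(4ⁿ), f(n) = Ω(g(n)) is false.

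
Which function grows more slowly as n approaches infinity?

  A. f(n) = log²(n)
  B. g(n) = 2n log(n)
A

f(n) = log²(n) is O(log² n), while g(n) = 2n log(n) is O(n log n).
Since O(log² n) grows slower than O(n log n), f(n) is dominated.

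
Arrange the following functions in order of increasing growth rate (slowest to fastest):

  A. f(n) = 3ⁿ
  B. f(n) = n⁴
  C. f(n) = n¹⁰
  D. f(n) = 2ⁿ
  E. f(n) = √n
E < B < C < D < A

Comparing growth rates:
E = √n is O(√n)
B = n⁴ is O(n⁴)
C = n¹⁰ is O(n¹⁰)
D = 2ⁿ is O(2ⁿ)
A = 3ⁿ is O(3ⁿ)

Therefore, the order from slowest to fastest is: E < B < C < D < A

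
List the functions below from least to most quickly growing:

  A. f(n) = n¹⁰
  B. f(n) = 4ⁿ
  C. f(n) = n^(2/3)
C < A < B

Comparing growth rates:
C = n^(2/3) is O(n^(2/3))
A = n¹⁰ is O(n¹⁰)
B = 4ⁿ is O(4ⁿ)

Therefore, the order from slowest to fastest is: C < A < B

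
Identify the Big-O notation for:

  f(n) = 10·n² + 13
O(n²)

The dominant term in 10·n² + 13 is 10·n², which is Θ(n²).
Lower-order terms (13) are asymptotically negligible.
Constants are absorbed, so the tightest bound is O(n²).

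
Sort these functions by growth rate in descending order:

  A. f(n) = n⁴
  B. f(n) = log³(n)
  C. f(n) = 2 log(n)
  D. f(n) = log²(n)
A > B > D > C

Comparing growth rates:
A = n⁴ is O(n⁴)
B = log³(n) is O(log³ n)
D = log²(n) is O(log² n)
C = 2 log(n) is O(log n)

Therefore, the order from fastest to slowest is: A > B > D > C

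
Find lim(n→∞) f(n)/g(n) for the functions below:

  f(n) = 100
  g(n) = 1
100

Since 100 and 1 have the same growth rate (O(1)),
the ratio converges to a constant: 100.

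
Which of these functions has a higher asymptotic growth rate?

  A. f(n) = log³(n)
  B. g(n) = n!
B

f(n) = log³(n) is O(log³ n), while g(n) = n! is O(n!).
Since O(n!) grows faster than O(log³ n), g(n) dominates.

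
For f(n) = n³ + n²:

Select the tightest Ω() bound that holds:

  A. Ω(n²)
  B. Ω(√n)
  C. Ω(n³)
C

f(n) = n³ + n² is Ω(n³).
All listed options are valid Big-Ω bounds (lower bounds),
but Ω(n³) is the tightest (largest valid bound).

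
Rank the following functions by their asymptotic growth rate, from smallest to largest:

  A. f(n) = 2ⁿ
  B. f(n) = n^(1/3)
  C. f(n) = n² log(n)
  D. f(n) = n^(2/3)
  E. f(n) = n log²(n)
B < D < E < C < A

Comparing growth rates:
B = n^(1/3) is O(n^(1/3))
D = n^(2/3) is O(n^(2/3))
E = n log²(n) is O(n log² n)
C = n² log(n) is O(n² log n)
A = 2ⁿ is O(2ⁿ)

Therefore, the order from slowest to fastest is: B < D < E < C < A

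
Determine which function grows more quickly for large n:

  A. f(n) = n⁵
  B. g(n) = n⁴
A

f(n) = n⁵ is O(n⁵), while g(n) = n⁴ is O(n⁴).
Since O(n⁵) grows faster than O(n⁴), f(n) dominates.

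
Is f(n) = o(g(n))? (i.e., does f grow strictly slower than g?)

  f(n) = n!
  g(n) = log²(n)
False

f(n) = n! is O(n!), and g(n) = log²(n) is O(log² n).
Since O(n!) grows faster than or equal to O(log² n), f(n) = o(g(n)) is false.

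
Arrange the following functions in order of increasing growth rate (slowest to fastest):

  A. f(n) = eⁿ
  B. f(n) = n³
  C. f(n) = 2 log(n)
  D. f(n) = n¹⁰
C < B < D < A

Comparing growth rates:
C = 2 log(n) is O(log n)
B = n³ is O(n³)
D = n¹⁰ is O(n¹⁰)
A = eⁿ is O(eⁿ)

Therefore, the order from slowest to fastest is: C < B < D < A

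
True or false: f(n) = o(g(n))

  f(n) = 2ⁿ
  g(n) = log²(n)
False

f(n) = 2ⁿ is O(2ⁿ), and g(n) = log²(n) is O(log² n).
Since O(2ⁿ) grows faster than or equal to O(log² n), f(n) = o(g(n)) is false.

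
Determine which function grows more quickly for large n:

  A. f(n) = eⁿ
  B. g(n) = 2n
A

f(n) = eⁿ is O(eⁿ), while g(n) = 2n is O(n).
Since O(eⁿ) grows faster than O(n), f(n) dominates.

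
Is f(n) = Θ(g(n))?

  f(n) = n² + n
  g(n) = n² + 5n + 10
True

f(n) = n² + n and g(n) = n² + 5n + 10 are both O(n²).
Since they have the same asymptotic growth rate, f(n) = Θ(g(n)) is true.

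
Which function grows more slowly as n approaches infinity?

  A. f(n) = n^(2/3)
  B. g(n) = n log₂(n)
A

f(n) = n^(2/3) is O(n^(2/3)), while g(n) = n log₂(n) is O(n log n).
Since O(n^(2/3)) grows slower than O(n log n), f(n) is dominated.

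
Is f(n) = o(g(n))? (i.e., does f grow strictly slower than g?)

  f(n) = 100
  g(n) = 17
False

f(n) = 100 is O(1), and g(n) = 17 is O(1).
Since they have the same growth rate, f(n) = o(g(n)) is false.
(f = o(g) requires f to grow strictly slower, not equal.)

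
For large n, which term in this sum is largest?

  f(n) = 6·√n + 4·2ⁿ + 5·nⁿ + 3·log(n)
5·nⁿ

Looking at each term:
  - 6·√n is O(√n)
  - 4·2ⁿ is O(2ⁿ)
  - 5·nⁿ is O(nⁿ)
  - 3·log(n) is O(log n)

The term 5·nⁿ (O(nⁿ)) grows fastest and dominates all others.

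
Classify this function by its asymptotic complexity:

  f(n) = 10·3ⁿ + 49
O(3ⁿ)

The dominant term in 10·3ⁿ + 49 is 10·3ⁿ, which is Θ(3ⁿ).
Lower-order terms (49) are asymptotically negligible.
Constants are absorbed, so the tightest bound is O(3ⁿ).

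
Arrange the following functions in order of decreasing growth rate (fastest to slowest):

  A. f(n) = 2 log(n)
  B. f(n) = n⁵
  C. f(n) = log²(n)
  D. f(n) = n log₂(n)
B > D > C > A

Comparing growth rates:
B = n⁵ is O(n⁵)
D = n log₂(n) is O(n log n)
C = log²(n) is O(log² n)
A = 2 log(n) is O(log n)

Therefore, the order from fastest to slowest is: B > D > C > A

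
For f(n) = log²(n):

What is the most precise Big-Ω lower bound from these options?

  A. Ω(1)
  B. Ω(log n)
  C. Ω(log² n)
C

f(n) = log²(n) is Ω(log² n).
All listed options are valid Big-Ω bounds (lower bounds),
but Ω(log² n) is the tightest (largest valid bound).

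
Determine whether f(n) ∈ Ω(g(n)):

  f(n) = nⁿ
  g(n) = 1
True

f(n) = nⁿ is O(nⁿ), and g(n) = 1 is O(1).
Since O(nⁿ) grows at least as fast as O(1), f(n) = Ω(g(n)) is true.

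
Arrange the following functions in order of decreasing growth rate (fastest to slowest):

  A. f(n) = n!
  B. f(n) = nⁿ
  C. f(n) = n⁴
B > A > C

Comparing growth rates:
B = nⁿ is O(nⁿ)
A = n! is O(n!)
C = n⁴ is O(n⁴)

Therefore, the order from fastest to slowest is: B > A > C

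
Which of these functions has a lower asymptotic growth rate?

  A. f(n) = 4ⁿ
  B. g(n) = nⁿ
A

f(n) = 4ⁿ is O(4ⁿ), while g(n) = nⁿ is O(nⁿ).
Since O(4ⁿ) grows slower than O(nⁿ), f(n) is dominated.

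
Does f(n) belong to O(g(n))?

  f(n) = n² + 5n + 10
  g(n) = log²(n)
False

f(n) = n² + 5n + 10 is O(n²), and g(n) = log²(n) is O(log² n).
Since O(n²) grows faster than O(log² n), f(n) = O(g(n)) is false.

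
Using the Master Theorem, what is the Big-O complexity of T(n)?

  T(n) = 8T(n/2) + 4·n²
Θ(n³)

Master Theorem: a = 8, b = 2, f(n) = 4·n².
Compute the critical exponent d = log₂(8) = 3.
Compare f(n) = Θ(n²) against n^d:
  k = 2 < d = 3, so f(n) = O(n^(d-ε)) — Case 1.
  The recursion cost dominates: T(n) = Θ(n^d) = Θ(n³).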